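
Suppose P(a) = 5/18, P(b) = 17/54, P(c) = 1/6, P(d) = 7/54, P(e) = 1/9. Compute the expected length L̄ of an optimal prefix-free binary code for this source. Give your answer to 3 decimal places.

Repeatedly combine the two least-probable nodes; the expected code length is the sum of the merged weights.
merge 1/9 + 7/54 → 13/54
merge 1/6 + 13/54 → 11/27
merge 5/18 + 17/54 → 16/27
merge 11/27 + 16/27 → 1
L = 13/54 + 11/27 + 16/27 + 1 = 121/54 ≈ 2.241 bits/symbol.

2.241 bits/symbol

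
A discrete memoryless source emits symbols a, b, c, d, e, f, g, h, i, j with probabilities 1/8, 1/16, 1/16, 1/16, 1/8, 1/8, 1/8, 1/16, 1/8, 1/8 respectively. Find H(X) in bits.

3.25 bits

Each probability is a power of 1/2, so log₂(1/p) is an integer.
H = Σ p·log₂(1/p) = 1/8·3 + 1/16·4 + 1/16·4 + 1/16·4 + 1/8·3 + 1/8·3 + 1/8·3 + 1/16·4 + 1/8·3 + 1/8·3 = 3.25 bits.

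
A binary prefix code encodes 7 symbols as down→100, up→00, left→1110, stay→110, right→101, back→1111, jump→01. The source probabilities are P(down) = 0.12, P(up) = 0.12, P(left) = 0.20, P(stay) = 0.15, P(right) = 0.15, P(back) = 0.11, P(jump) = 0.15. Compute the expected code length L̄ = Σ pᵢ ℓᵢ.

3.04 bits/symbol

L̄ = Σ pᵢ·ℓᵢ = 0.12·3 + 0.12·2 + 0.20·4 + 0.15·3 + 0.15·3 + 0.11·4 + 0.15·2 = 3.04 bits/symbol.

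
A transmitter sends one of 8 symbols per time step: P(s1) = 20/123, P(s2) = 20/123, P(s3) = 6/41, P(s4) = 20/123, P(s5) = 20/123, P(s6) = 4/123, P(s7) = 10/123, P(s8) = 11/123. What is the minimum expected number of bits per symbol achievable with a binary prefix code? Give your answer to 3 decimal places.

Repeatedly combine the two least-probable nodes; the expected code length is the sum of the merged weights.
merge 4/123 + 10/123 → 14/123
merge 11/123 + 14/123 → 25/123
merge 6/41 + 20/123 → 38/123
merge 20/123 + 20/123 → 40/123
merge 20/123 + 25/123 → 15/41
merge 38/123 + 40/123 → 26/41
merge 15/41 + 26/41 → 1
L = 14/123 + 25/123 + 38/123 + 40/123 + 15/41 + 26/41 + 1 = 121/41 ≈ 2.951 bits/symbol.

2.951 bits/symbol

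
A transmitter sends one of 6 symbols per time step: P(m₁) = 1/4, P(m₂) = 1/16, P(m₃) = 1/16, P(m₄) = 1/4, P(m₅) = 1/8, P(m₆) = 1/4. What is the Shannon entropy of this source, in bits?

2.375 bits

Each probability is a power of 1/2, so log₂(1/p) is an integer.
H = Σ p·log₂(1/p) = 1/4·2 + 1/16·4 + 1/16·4 + 1/4·2 + 1/8·3 + 1/4·2 = 2.375 bits.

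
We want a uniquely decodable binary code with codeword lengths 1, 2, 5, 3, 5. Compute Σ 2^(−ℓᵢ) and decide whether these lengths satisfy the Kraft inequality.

0.9375; yes

With common denominator 2^5 = 32: Σ 2^(−ℓᵢ) = 16/32 + 8/32 + 1/32 + 4/32 + 1/32 = 30/32 = 0.9375.
Kraft's inequality requires Σ ≤ 1; here Σ = 0.9375 ≤ 1, so such a prefix code exists.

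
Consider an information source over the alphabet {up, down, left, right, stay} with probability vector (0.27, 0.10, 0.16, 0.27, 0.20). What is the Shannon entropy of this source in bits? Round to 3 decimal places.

2.240 bits

H = −Σ pᵢ log₂ pᵢ.
−0.27·log₂(0.27) = 0.5100
−0.10·log₂(0.10) = 0.3322
−0.16·log₂(0.16) = 0.4230
−0.27·log₂(0.27) = 0.5100
−0.20·log₂(0.20) = 0.4644
Sum ≈ 2.2396 → 2.240 bits.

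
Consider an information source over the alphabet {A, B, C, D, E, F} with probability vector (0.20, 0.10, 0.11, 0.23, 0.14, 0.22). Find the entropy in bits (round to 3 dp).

2.512 bits

H = −Σ pᵢ log₂ pᵢ.
−0.20·log₂(0.20) = 0.4644
−0.10·log₂(0.10) = 0.3322
−0.11·log₂(0.11) = 0.3503
−0.23·log₂(0.23) = 0.4877
−0.14·log₂(0.14) = 0.3971
−0.22·log₂(0.22) = 0.4806
Sum ≈ 2.5122 → 2.512 bits.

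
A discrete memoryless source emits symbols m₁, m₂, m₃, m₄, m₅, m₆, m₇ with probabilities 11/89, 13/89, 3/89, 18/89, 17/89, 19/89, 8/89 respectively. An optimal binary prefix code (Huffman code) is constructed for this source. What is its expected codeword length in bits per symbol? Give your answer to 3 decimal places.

2.708 bits/symbol

Repeatedly combine the two least-probable nodes; the expected code length is the sum of the merged weights.
merge 3/89 + 8/89 → 11/89
merge 11/89 + 11/89 → 22/89
merge 13/89 + 17/89 → 30/89
merge 18/89 + 19/89 → 37/89
merge 22/89 + 30/89 → 52/89
merge 37/89 + 52/89 → 1
L = 11/89 + 22/89 + 30/89 + 37/89 + 52/89 + 1 = 241/89 ≈ 2.708 bits/symbol.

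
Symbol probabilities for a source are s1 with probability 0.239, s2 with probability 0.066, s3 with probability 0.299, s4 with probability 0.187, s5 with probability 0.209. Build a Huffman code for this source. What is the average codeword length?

Repeatedly combine the two least-probable nodes; the expected code length is the sum of the merged weights.
merge 33/500 + 187/1000 → 253/1000
merge 209/1000 + 239/1000 → 56/125
merge 253/1000 + 299/1000 → 69/125
merge 56/125 + 69/125 → 1
L = 253/1000 + 56/125 + 69/125 + 1 = 2253/1000 = 2.253 bits/symbol.

2.253 bits/symbol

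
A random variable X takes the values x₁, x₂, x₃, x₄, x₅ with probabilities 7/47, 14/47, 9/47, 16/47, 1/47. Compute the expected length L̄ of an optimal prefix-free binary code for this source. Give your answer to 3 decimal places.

2.170 bits/symbol

Repeatedly combine the two least-probable nodes; the expected code length is the sum of the merged weights.
merge 1/47 + 7/47 → 8/47
merge 8/47 + 9/47 → 17/47
merge 14/47 + 16/47 → 30/47
merge 17/47 + 30/47 → 1
L = 8/47 + 17/47 + 30/47 + 1 = 102/47 ≈ 2.170 bits/symbol.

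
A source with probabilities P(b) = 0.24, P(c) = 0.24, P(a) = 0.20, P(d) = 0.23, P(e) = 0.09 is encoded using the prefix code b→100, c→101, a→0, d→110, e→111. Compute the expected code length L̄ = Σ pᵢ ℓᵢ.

L̄ = Σ pᵢ·ℓᵢ = 0.24·3 + 0.24·3 + 0.20·1 + 0.23·3 + 0.09·3 = 2.6 bits/symbol.

2.6 bits/symbol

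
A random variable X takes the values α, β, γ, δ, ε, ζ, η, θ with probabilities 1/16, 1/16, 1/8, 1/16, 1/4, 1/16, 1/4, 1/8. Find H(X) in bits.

2.75 bits

Each probability is a power of 1/2, so log₂(1/p) is an integer.
H = Σ p·log₂(1/p) = 1/16·4 + 1/16·4 + 1/8·3 + 1/16·4 + 1/4·2 + 1/16·4 + 1/4·2 + 1/8·3 = 2.75 bits.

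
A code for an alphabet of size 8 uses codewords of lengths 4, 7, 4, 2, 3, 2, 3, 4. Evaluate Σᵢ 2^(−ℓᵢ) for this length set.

With common denominator 2^7 = 128: Σ 2^(−ℓᵢ) = 8/128 + 1/128 + 8/128 + 32/128 + 16/128 + 32/128 + 16/128 + 8/128 = 121/128 = 0.9453125.

0.9453125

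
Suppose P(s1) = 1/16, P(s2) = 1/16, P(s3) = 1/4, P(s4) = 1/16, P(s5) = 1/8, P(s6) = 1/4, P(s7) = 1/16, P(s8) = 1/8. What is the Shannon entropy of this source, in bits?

Each probability is a power of 1/2, so log₂(1/p) is an integer.
H = Σ p·log₂(1/p) = 1/16·4 + 1/16·4 + 1/4·2 + 1/16·4 + 1/8·3 + 1/4·2 + 1/16·4 + 1/8·3 = 2.75 bits.

2.75 bits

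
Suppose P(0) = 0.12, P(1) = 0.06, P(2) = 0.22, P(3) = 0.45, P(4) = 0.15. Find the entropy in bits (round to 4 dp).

2.0201 bits

H = −Σ pᵢ log₂ pᵢ.
−0.12·log₂(0.12) = 0.3671
−0.06·log₂(0.06) = 0.2435
−0.22·log₂(0.22) = 0.4806
−0.45·log₂(0.45) = 0.5184
−0.15·log₂(0.15) = 0.4105
Sum ≈ 2.0201 → 2.0201 bits.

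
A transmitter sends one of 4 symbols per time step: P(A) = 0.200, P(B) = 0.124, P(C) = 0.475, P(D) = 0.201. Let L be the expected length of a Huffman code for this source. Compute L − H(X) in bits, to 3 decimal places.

0.036 bits

Entropy H = −Σ p log₂ p ≈ 1.8132 bits.
Huffman merges: 31/250+1/5→81/250; 201/1000+81/250→21/40; 19/40+21/40→1. L = 1849/1000 ≈ 1.8490.
L − H = 1.8490 − 1.8132 = 0.036 bits.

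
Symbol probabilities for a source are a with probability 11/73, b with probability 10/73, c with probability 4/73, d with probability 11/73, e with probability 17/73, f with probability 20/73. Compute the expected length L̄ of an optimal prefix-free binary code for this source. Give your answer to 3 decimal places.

2.493 bits/symbol

Repeatedly combine the two least-probable nodes; the expected code length is the sum of the merged weights.
merge 4/73 + 10/73 → 14/73
merge 11/73 + 11/73 → 22/73
merge 14/73 + 17/73 → 31/73
merge 20/73 + 22/73 → 42/73
merge 31/73 + 42/73 → 1
L = 14/73 + 22/73 + 31/73 + 42/73 + 1 = 182/73 ≈ 2.493 bits/symbol.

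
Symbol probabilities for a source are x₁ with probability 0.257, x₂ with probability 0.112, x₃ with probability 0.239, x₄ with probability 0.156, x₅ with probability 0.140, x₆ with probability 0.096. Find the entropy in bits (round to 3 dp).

2.491 bits

H = −Σ pᵢ log₂ pᵢ.
−0.257·log₂(0.257) = 0.5038
−0.112·log₂(0.112) = 0.3537
−0.239·log₂(0.239) = 0.4935
−0.156·log₂(0.156) = 0.4181
−0.140·log₂(0.140) = 0.3971
−0.096·log₂(0.096) = 0.3246
Sum ≈ 2.4908 → 2.491 bits.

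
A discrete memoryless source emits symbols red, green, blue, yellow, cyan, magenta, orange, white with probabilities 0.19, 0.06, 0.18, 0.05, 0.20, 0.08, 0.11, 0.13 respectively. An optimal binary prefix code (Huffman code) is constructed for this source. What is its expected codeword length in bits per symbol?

2.91 bits/symbol

Repeatedly combine the two least-probable nodes; the expected code length is the sum of the merged weights.
merge 1/20 + 3/50 → 11/100
merge 2/25 + 11/100 → 19/100
merge 11/100 + 13/100 → 6/25
merge 9/50 + 19/100 → 37/100
merge 19/100 + 1/5 → 39/100
merge 6/25 + 37/100 → 61/100
merge 39/100 + 61/100 → 1
L = 11/100 + 19/100 + 6/25 + 37/100 + 39/100 + 61/100 + 1 = 291/100 = 2.91 bits/symbol.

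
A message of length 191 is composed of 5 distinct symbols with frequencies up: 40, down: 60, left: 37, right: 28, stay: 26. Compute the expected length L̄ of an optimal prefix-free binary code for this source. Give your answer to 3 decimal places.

Probabilities are the counts divided by 191.
Repeatedly combine the two least-probable nodes; the expected code length is the sum of the merged weights.
merge 26/191 + 28/191 → 54/191
merge 37/191 + 40/191 → 77/191
merge 54/191 + 60/191 → 114/191
merge 77/191 + 114/191 → 1
L = 54/191 + 77/191 + 114/191 + 1 = 436/191 ≈ 2.283 bits/symbol.

2.283 bits/symbol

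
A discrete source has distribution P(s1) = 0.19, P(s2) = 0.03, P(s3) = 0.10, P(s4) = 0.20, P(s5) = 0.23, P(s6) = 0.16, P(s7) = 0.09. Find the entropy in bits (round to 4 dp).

2.6269 bits

H = −Σ pᵢ log₂ pᵢ.
−0.19·log₂(0.19) = 0.4552
−0.03·log₂(0.03) = 0.1518
−0.10·log₂(0.10) = 0.3322
−0.20·log₂(0.20) = 0.4644
−0.23·log₂(0.23) = 0.4877
−0.16·log₂(0.16) = 0.4230
−0.09·log₂(0.09) = 0.3127
Sum ≈ 2.6269 → 2.6269 bits.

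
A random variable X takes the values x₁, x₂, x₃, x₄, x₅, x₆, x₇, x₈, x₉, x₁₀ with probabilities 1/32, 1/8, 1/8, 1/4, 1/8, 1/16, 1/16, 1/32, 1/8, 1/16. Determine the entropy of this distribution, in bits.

3.0625 bits

Each probability is a power of 1/2, so log₂(1/p) is an integer.
H = Σ p·log₂(1/p) = 1/32·5 + 1/8·3 + 1/8·3 + 1/4·2 + 1/8·3 + 1/16·4 + 1/16·4 + 1/32·5 + 1/8·3 + 1/16·4 = 3.0625 bits.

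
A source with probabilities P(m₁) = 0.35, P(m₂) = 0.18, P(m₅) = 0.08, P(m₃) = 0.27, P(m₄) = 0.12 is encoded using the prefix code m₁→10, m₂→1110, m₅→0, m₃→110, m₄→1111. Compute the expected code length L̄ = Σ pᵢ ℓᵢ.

L̄ = Σ pᵢ·ℓᵢ = 0.35·2 + 0.18·4 + 0.08·1 + 0.27·3 + 0.12·4 = 2.79 bits/symbol.

2.79 bits/symbol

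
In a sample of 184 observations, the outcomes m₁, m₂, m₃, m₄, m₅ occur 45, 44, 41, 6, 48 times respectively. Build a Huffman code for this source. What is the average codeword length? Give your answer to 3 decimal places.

Probabilities are the counts divided by 184.
Repeatedly combine the two least-probable nodes; the expected code length is the sum of the merged weights.
merge 3/92 + 41/184 → 47/184
merge 11/46 + 45/184 → 89/184
merge 47/184 + 6/23 → 95/184
merge 89/184 + 95/184 → 1
L = 47/184 + 89/184 + 95/184 + 1 = 415/184 ≈ 2.255 bits/symbol.

2.255 bits/symbol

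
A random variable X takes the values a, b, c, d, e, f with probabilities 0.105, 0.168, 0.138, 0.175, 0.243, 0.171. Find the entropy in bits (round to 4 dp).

2.5398 bits

H = −Σ pᵢ log₂ pᵢ.
−0.105·log₂(0.105) = 0.3414
−0.168·log₂(0.168) = 0.4323
−0.138·log₂(0.138) = 0.3943
−0.175·log₂(0.175) = 0.4401
−0.243·log₂(0.243) = 0.4960
−0.171·log₂(0.171) = 0.4357
Sum ≈ 2.5398 → 2.5398 bits.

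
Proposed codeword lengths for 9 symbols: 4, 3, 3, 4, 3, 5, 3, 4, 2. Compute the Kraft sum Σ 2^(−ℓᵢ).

0.96875

With common denominator 2^5 = 32: Σ 2^(−ℓᵢ) = 2/32 + 4/32 + 4/32 + 2/32 + 4/32 + 1/32 + 4/32 + 2/32 + 8/32 = 31/32 = 0.96875.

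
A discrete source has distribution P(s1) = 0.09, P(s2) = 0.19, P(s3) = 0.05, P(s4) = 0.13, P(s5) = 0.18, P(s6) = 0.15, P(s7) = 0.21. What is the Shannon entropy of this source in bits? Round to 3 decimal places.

2.695 bits

H = −Σ pᵢ log₂ pᵢ.
−0.09·log₂(0.09) = 0.3127
−0.19·log₂(0.19) = 0.4552
−0.05·log₂(0.05) = 0.2161
−0.13·log₂(0.13) = 0.3826
−0.18·log₂(0.18) = 0.4453
−0.15·log₂(0.15) = 0.4105
−0.21·log₂(0.21) = 0.4728
Sum ≈ 2.6953 → 2.695 bits.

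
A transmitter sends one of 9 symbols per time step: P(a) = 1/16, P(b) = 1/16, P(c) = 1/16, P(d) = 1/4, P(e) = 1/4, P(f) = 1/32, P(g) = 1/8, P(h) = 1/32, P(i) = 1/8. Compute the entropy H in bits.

Each probability is a power of 1/2, so log₂(1/p) is an integer.
H = Σ p·log₂(1/p) = 1/16·4 + 1/16·4 + 1/16·4 + 1/4·2 + 1/4·2 + 1/32·5 + 1/8·3 + 1/32·5 + 1/8·3 = 2.8125 bits.

2.8125 bits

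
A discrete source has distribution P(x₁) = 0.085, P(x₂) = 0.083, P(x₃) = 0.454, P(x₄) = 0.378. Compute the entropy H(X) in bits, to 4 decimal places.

1.6481 bits

H = −Σ pᵢ log₂ pᵢ.
−0.085·log₂(0.085) = 0.3023
−0.083·log₂(0.083) = 0.2980
−0.454·log₂(0.454) = 0.5172
−0.378·log₂(0.378) = 0.5305
Sum ≈ 1.6481 → 1.6481 bits.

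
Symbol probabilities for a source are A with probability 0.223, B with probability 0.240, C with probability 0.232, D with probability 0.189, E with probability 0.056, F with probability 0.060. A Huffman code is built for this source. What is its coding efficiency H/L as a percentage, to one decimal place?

99.0%

Entropy H = −Σ p log₂ p ≈ 2.3966 bits.
Huffman merges: 7/125+3/50→29/250; 29/250+189/1000→61/200; 223/1000+29/125→91/200; 6/25+61/200→109/200; 91/200+109/200→1. L = 2421/1000 ≈ 2.4210.
Efficiency = H/L = 2.3966/2.4210 = 99.0%.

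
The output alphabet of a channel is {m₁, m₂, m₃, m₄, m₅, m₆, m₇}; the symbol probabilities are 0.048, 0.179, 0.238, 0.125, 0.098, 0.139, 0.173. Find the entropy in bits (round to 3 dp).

2.684 bits

H = −Σ pᵢ log₂ pᵢ.
−0.048·log₂(0.048) = 0.2103
−0.179·log₂(0.179) = 0.4443
−0.238·log₂(0.238) = 0.4929
−0.125·log₂(0.125) = 0.3750
−0.098·log₂(0.098) = 0.3284
−0.139·log₂(0.139) = 0.3957
−0.173·log₂(0.173) = 0.4379
Sum ≈ 2.6844 → 2.684 bits.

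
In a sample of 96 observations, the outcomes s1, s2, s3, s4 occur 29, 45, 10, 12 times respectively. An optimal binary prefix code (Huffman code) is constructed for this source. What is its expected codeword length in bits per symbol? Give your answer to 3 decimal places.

1.760 bits/symbol

Probabilities are the counts divided by 96.
Repeatedly combine the two least-probable nodes; the expected code length is the sum of the merged weights.
merge 5/48 + 1/8 → 11/48
merge 11/48 + 29/96 → 17/32
merge 15/32 + 17/32 → 1
L = 11/48 + 17/32 + 1 = 169/96 ≈ 1.760 bits/symbol.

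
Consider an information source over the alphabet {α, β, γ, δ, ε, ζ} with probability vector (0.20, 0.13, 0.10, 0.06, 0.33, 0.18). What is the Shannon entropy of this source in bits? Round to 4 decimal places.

2.3959 bits

H = −Σ pᵢ log₂ pᵢ.
−0.20·log₂(0.20) = 0.4644
−0.13·log₂(0.13) = 0.3826
−0.10·log₂(0.10) = 0.3322
−0.06·log₂(0.06) = 0.2435
−0.33·log₂(0.33) = 0.5278
−0.18·log₂(0.18) = 0.4453
Sum ≈ 2.3959 → 2.3959 bits.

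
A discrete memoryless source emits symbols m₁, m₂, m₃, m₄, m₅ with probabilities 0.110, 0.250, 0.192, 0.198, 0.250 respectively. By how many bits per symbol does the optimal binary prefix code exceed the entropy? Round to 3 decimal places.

0.032 bits

Entropy H = −Σ p log₂ p ≈ 2.2700 bits.
Huffman merges: 11/100+24/125→151/500; 99/500+1/4→56/125; 1/4+151/500→69/125; 56/125+69/125→1. L = 1151/500 ≈ 2.3020.
L − H = 2.3020 − 2.2700 = 0.032 bits.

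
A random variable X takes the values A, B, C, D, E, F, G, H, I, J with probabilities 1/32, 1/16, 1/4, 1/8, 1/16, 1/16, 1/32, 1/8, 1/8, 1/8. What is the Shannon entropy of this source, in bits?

3.0625 bits

Each probability is a power of 1/2, so log₂(1/p) is an integer.
H = Σ p·log₂(1/p) = 1/32·5 + 1/16·4 + 1/4·2 + 1/8·3 + 1/16·4 + 1/16·4 + 1/32·5 + 1/8·3 + 1/8·3 + 1/8·3 = 3.0625 bits.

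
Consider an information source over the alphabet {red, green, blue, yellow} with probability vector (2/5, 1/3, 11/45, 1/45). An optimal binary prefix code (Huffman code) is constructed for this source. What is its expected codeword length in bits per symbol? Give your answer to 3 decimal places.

1.867 bits/symbol

Repeatedly combine the two least-probable nodes; the expected code length is the sum of the merged weights.
merge 1/45 + 11/45 → 4/15
merge 4/15 + 1/3 → 3/5
merge 2/5 + 3/5 → 1
L = 4/15 + 3/5 + 1 = 28/15 ≈ 1.867 bits/symbol.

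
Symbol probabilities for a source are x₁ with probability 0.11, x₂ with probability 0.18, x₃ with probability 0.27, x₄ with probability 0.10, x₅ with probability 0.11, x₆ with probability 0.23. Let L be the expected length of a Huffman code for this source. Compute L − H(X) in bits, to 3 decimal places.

Entropy H = −Σ p log₂ p ≈ 2.4758 bits.
Huffman merges: 1/10+11/100→21/100; 11/100+9/50→29/100; 21/100+23/100→11/25; 27/100+29/100→14/25; 11/25+14/25→1. L = 5/2 ≈ 2.5000.
L − H = 2.5000 − 2.4758 = 0.024 bits.

0.024 bits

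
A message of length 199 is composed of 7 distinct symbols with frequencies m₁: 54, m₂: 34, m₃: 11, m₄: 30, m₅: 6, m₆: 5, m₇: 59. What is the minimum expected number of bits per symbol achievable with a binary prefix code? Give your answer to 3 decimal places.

Probabilities are the counts divided by 199.
Repeatedly combine the two least-probable nodes; the expected code length is the sum of the merged weights.
merge 5/199 + 6/199 → 11/199
merge 11/199 + 11/199 → 22/199
merge 22/199 + 30/199 → 52/199
merge 34/199 + 52/199 → 86/199
merge 54/199 + 59/199 → 113/199
merge 86/199 + 113/199 → 1
L = 11/199 + 22/199 + 52/199 + 86/199 + 113/199 + 1 = 483/199 ≈ 2.427 bits/symbol.

2.427 bits/symbol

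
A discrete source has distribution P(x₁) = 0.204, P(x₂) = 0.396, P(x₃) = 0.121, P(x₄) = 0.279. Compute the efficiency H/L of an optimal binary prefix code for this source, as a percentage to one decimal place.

97.4%

Entropy H = −Σ p log₂ p ≈ 1.8796 bits.
Huffman merges: 121/1000+51/250→13/40; 279/1000+13/40→151/250; 99/250+151/250→1. L = 1929/1000 ≈ 1.9290.
Efficiency = H/L = 1.8796/1.9290 = 97.4%.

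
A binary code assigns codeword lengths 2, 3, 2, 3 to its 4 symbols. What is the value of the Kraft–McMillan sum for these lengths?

0.75

With common denominator 2^3 = 8: Σ 2^(−ℓᵢ) = 2/8 + 1/8 + 2/8 + 1/8 = 6/8 = 0.75.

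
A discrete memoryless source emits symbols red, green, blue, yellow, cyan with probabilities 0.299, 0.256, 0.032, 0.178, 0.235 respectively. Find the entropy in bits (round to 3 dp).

2.117 bits

H = −Σ pᵢ log₂ pᵢ.
−0.299·log₂(0.299) = 0.5208
−0.256·log₂(0.256) = 0.5032
−0.032·log₂(0.032) = 0.1589
−0.178·log₂(0.178) = 0.4432
−0.235·log₂(0.235) = 0.4910
Sum ≈ 2.1171 → 2.117 bits.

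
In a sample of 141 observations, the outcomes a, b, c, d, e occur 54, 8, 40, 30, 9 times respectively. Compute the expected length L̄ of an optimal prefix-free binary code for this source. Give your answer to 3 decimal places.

2.071 bits/symbol

Probabilities are the counts divided by 141.
Repeatedly combine the two least-probable nodes; the expected code length is the sum of the merged weights.
merge 8/141 + 3/47 → 17/141
merge 17/141 + 10/47 → 1/3
merge 40/141 + 1/3 → 29/47
merge 18/47 + 29/47 → 1
L = 17/141 + 1/3 + 29/47 + 1 = 292/141 ≈ 2.071 bits/symbol.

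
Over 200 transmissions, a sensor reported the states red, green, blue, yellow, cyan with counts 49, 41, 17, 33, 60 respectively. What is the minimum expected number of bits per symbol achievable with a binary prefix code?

2.25 bits/symbol

Probabilities are the counts divided by 200.
Repeatedly combine the two least-probable nodes; the expected code length is the sum of the merged weights.
merge 17/200 + 33/200 → 1/4
merge 41/200 + 49/200 → 9/20
merge 1/4 + 3/10 → 11/20
merge 9/20 + 11/20 → 1
L = 1/4 + 9/20 + 11/20 + 1 = 9/4 = 2.25 bits/symbol.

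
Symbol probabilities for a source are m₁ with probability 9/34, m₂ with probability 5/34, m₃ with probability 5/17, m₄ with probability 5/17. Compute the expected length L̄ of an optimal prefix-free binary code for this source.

Repeatedly combine the two least-probable nodes; the expected code length is the sum of the merged weights.
merge 5/34 + 9/34 → 7/17
merge 5/17 + 5/17 → 10/17
merge 7/17 + 10/17 → 1
L = 7/17 + 10/17 + 1 = 2 bits/symbol.

2 bits/symbol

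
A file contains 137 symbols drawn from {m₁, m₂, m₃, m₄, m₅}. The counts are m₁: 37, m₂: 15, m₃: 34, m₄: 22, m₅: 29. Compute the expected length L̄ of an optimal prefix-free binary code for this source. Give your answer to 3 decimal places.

2.270 bits/symbol

Probabilities are the counts divided by 137.
Repeatedly combine the two least-probable nodes; the expected code length is the sum of the merged weights.
merge 15/137 + 22/137 → 37/137
merge 29/137 + 34/137 → 63/137
merge 37/137 + 37/137 → 74/137
merge 63/137 + 74/137 → 1
L = 37/137 + 63/137 + 74/137 + 1 = 311/137 ≈ 2.270 bits/symbol.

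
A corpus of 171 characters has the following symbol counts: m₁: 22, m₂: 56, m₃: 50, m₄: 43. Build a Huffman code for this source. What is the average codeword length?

Probabilities are the counts divided by 171.
Repeatedly combine the two least-probable nodes; the expected code length is the sum of the merged weights.
merge 22/171 + 43/171 → 65/171
merge 50/171 + 56/171 → 106/171
merge 65/171 + 106/171 → 1
L = 65/171 + 106/171 + 1 = 2 bits/symbol.

2 bits/symbol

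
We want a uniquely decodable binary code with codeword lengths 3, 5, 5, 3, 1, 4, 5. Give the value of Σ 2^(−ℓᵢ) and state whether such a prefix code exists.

0.90625; yes

With common denominator 2^5 = 32: Σ 2^(−ℓᵢ) = 4/32 + 1/32 + 1/32 + 4/32 + 16/32 + 2/32 + 1/32 = 29/32 = 0.90625.
Kraft's inequality requires Σ ≤ 1; here Σ = 0.90625 ≤ 1, so such a prefix code exists.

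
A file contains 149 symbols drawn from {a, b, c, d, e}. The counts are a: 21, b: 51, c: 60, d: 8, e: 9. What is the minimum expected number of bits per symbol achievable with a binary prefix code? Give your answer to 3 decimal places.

Probabilities are the counts divided by 149.
Repeatedly combine the two least-probable nodes; the expected code length is the sum of the merged weights.
merge 8/149 + 9/149 → 17/149
merge 17/149 + 21/149 → 38/149
merge 38/149 + 51/149 → 89/149
merge 60/149 + 89/149 → 1
L = 17/149 + 38/149 + 89/149 + 1 = 293/149 ≈ 1.966 bits/symbol.

1.966 bits/symbol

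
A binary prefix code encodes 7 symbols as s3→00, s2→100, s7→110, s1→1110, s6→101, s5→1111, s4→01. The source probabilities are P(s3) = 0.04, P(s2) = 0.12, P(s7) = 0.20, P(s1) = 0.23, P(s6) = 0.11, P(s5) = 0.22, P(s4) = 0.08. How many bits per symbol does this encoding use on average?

L̄ = Σ pᵢ·ℓᵢ = 0.04·2 + 0.12·3 + 0.20·3 + 0.23·4 + 0.11·3 + 0.22·4 + 0.08·2 = 3.33 bits/symbol.

3.33 bits/symbol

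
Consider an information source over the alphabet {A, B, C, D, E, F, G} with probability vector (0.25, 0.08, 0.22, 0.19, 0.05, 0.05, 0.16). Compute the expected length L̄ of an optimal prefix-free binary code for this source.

Repeatedly combine the two least-probable nodes; the expected code length is the sum of the merged weights.
merge 1/20 + 1/20 → 1/10
merge 2/25 + 1/10 → 9/50
merge 4/25 + 9/50 → 17/50
merge 19/100 + 11/50 → 41/100
merge 1/4 + 17/50 → 59/100
merge 41/100 + 59/100 → 1
L = 1/10 + 9/50 + 17/50 + 41/100 + 59/100 + 1 = 131/50 = 2.62 bits/symbol.

2.62 bits/symbol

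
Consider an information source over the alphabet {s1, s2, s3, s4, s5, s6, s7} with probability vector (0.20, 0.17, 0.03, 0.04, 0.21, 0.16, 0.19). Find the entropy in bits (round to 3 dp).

2.588 bits

H = −Σ pᵢ log₂ pᵢ.
−0.20·log₂(0.20) = 0.4644
−0.17·log₂(0.17) = 0.4346
−0.03·log₂(0.03) = 0.1518
−0.04·log₂(0.04) = 0.1858
−0.21·log₂(0.21) = 0.4728
−0.16·log₂(0.16) = 0.4230
−0.19·log₂(0.19) = 0.4552
Sum ≈ 2.5876 → 2.588 bits.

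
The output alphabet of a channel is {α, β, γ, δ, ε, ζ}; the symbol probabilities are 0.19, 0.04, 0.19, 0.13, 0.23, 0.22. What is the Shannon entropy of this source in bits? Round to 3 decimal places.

H = −Σ pᵢ log₂ pᵢ.
−0.19·log₂(0.19) = 0.4552
−0.04·log₂(0.04) = 0.1858
−0.19·log₂(0.19) = 0.4552
−0.13·log₂(0.13) = 0.3826
−0.23·log₂(0.23) = 0.4877
−0.22·log₂(0.22) = 0.4806
Sum ≈ 2.4471 → 2.447 bits.

2.447 bits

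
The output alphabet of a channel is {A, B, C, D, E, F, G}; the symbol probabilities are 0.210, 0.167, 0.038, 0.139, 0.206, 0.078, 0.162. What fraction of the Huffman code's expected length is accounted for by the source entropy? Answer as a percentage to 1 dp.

98.6%

Entropy H = −Σ p log₂ p ≈ 2.6610 bits.
Huffman merges: 19/500+39/500→29/250; 29/250+139/1000→51/200; 81/500+167/1000→329/1000; 103/500+21/100→52/125; 51/200+329/1000→73/125; 52/125+73/125→1. L = 27/10 ≈ 2.7000.
Efficiency = H/L = 2.6610/2.7000 = 98.6%.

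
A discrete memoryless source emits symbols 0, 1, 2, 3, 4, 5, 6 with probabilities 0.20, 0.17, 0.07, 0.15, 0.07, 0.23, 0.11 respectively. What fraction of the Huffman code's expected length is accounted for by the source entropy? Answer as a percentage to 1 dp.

99.1%

Entropy H = −Σ p log₂ p ≈ 2.6846 bits.
Huffman merges: 7/100+7/100→7/50; 11/100+7/50→1/4; 3/20+17/100→8/25; 1/5+23/100→43/100; 1/4+8/25→57/100; 43/100+57/100→1. L = 271/100 ≈ 2.7100.
Efficiency = H/L = 2.6846/2.7100 = 99.1%.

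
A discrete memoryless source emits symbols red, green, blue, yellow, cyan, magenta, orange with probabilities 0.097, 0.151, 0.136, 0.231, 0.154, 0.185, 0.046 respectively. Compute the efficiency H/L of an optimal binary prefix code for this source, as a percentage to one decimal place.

Entropy H = −Σ p log₂ p ≈ 2.6885 bits.
Huffman merges: 23/500+97/1000→143/1000; 17/125+143/1000→279/1000; 151/1000+77/500→61/200; 37/200+231/1000→52/125; 279/1000+61/200→73/125; 52/125+73/125→1. L = 2727/1000 ≈ 2.7270.
Efficiency = H/L = 2.6885/2.7270 = 98.6%.

98.6%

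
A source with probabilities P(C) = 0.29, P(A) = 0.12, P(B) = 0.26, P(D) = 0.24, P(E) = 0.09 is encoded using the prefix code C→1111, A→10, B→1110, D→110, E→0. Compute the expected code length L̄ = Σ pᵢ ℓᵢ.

3.25 bits/symbol

L̄ = Σ pᵢ·ℓᵢ = 0.29·4 + 0.12·2 + 0.26·4 + 0.24·3 + 0.09·1 = 3.25 bits/symbol.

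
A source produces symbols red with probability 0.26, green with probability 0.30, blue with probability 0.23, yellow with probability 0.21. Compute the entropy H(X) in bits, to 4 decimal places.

1.9869 bits

H = −Σ pᵢ log₂ pᵢ.
−0.26·log₂(0.26) = 0.5053
−0.30·log₂(0.30) = 0.5211
−0.23·log₂(0.23) = 0.4877
−0.21·log₂(0.21) = 0.4728
Sum ≈ 1.9869 → 1.9869 bits.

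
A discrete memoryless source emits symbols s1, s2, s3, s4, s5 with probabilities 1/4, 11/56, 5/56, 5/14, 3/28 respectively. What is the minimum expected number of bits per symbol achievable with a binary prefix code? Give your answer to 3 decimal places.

Repeatedly combine the two least-probable nodes; the expected code length is the sum of the merged weights.
merge 5/56 + 3/28 → 11/56
merge 11/56 + 11/56 → 11/28
merge 1/4 + 5/14 → 17/28
merge 11/28 + 17/28 → 1
L = 11/56 + 11/28 + 17/28 + 1 = 123/56 ≈ 2.196 bits/symbol.

2.196 bits/symbol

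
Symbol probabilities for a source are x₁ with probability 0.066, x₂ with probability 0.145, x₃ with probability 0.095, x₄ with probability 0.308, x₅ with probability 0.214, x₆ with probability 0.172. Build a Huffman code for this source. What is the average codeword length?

Repeatedly combine the two least-probable nodes; the expected code length is the sum of the merged weights.
merge 33/500 + 19/200 → 161/1000
merge 29/200 + 161/1000 → 153/500
merge 43/250 + 107/500 → 193/500
merge 153/500 + 77/250 → 307/500
merge 193/500 + 307/500 → 1
L = 161/1000 + 153/500 + 193/500 + 307/500 + 1 = 2467/1000 = 2.467 bits/symbol.

2.467 bits/symbol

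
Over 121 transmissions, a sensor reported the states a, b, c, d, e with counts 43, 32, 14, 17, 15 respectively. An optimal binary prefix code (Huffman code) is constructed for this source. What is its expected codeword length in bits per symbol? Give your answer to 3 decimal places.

Probabilities are the counts divided by 121.
Repeatedly combine the two least-probable nodes; the expected code length is the sum of the merged weights.
merge 14/121 + 15/121 → 29/121
merge 17/121 + 29/121 → 46/121
merge 32/121 + 43/121 → 75/121
merge 46/121 + 75/121 → 1
L = 29/121 + 46/121 + 75/121 + 1 = 271/121 ≈ 2.240 bits/symbol.

2.240 bits/symbol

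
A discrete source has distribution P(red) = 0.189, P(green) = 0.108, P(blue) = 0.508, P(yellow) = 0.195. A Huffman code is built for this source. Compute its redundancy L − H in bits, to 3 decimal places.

Entropy H = −Σ p log₂ p ≈ 1.7573 bits.
Huffman merges: 27/250+189/1000→297/1000; 39/200+297/1000→123/250; 123/250+127/250→1. L = 1789/1000 ≈ 1.7890.
L − H = 1.7890 − 1.7573 = 0.032 bits.

0.032 bits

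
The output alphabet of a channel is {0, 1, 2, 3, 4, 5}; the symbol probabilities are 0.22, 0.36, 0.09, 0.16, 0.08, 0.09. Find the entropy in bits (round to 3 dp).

2.351 bits

H = −Σ pᵢ log₂ pᵢ.
−0.22·log₂(0.22) = 0.4806
−0.36·log₂(0.36) = 0.5306
−0.09·log₂(0.09) = 0.3127
−0.16·log₂(0.16) = 0.4230
−0.08·log₂(0.08) = 0.2915
−0.09·log₂(0.09) = 0.3127
Sum ≈ 2.3510 → 2.351 bits.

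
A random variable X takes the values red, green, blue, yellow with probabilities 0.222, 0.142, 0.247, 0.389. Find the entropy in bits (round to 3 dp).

1.910 bits

H = −Σ pᵢ log₂ pᵢ.
−0.222·log₂(0.222) = 0.4820
−0.142·log₂(0.142) = 0.3999
−0.247·log₂(0.247) = 0.4983
−0.389·log₂(0.389) = 0.5299
Sum ≈ 1.9101 → 1.910 bits.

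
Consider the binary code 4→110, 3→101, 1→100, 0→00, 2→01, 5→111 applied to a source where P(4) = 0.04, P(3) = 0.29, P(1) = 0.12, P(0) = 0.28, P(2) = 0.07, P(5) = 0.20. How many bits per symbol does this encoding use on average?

L̄ = Σ pᵢ·ℓᵢ = 0.04·3 + 0.29·3 + 0.12·3 + 0.28·2 + 0.07·2 + 0.20·3 = 2.65 bits/symbol.

2.65 bits/symbol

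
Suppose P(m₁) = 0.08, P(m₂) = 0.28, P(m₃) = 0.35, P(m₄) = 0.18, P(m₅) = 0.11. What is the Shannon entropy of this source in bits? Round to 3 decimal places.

2.131 bits

H = −Σ pᵢ log₂ pᵢ.
−0.08·log₂(0.08) = 0.2915
−0.28·log₂(0.28) = 0.5142
−0.35·log₂(0.35) = 0.5301
−0.18·log₂(0.18) = 0.4453
−0.11·log₂(0.11) = 0.3503
Sum ≈ 2.1314 → 2.131 bits.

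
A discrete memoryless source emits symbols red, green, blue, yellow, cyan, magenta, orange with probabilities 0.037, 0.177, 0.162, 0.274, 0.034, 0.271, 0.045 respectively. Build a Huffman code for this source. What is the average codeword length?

Repeatedly combine the two least-probable nodes; the expected code length is the sum of the merged weights.
merge 17/500 + 37/1000 → 71/1000
merge 9/200 + 71/1000 → 29/250
merge 29/250 + 81/500 → 139/500
merge 177/1000 + 271/1000 → 56/125
merge 137/500 + 139/500 → 69/125
merge 56/125 + 69/125 → 1
L = 71/1000 + 29/250 + 139/500 + 56/125 + 69/125 + 1 = 493/200 = 2.465 bits/symbol.

2.465 bits/symbol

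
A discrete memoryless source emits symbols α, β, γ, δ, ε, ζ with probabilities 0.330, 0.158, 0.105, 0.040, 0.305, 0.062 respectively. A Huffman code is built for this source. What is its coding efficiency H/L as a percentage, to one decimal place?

Entropy H = −Σ p log₂ p ≈ 2.2468 bits.
Huffman merges: 1/25+31/500→51/500; 51/500+21/200→207/1000; 79/500+207/1000→73/200; 61/200+33/100→127/200; 73/200+127/200→1. L = 2309/1000 ≈ 2.3090.
Efficiency = H/L = 2.2468/2.3090 = 97.3%.

97.3%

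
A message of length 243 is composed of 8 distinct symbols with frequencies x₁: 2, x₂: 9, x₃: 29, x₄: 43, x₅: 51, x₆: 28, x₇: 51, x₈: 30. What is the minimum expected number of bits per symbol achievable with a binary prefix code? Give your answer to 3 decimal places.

Probabilities are the counts divided by 243.
Repeatedly combine the two least-probable nodes; the expected code length is the sum of the merged weights.
merge 2/243 + 1/27 → 11/243
merge 11/243 + 28/243 → 13/81
merge 29/243 + 10/81 → 59/243
merge 13/81 + 43/243 → 82/243
merge 17/81 + 17/81 → 34/81
merge 59/243 + 82/243 → 47/81
merge 34/81 + 47/81 → 1
L = 11/243 + 13/81 + 59/243 + 82/243 + 34/81 + 47/81 + 1 = 677/243 ≈ 2.786 bits/symbol.

2.786 bits/symbol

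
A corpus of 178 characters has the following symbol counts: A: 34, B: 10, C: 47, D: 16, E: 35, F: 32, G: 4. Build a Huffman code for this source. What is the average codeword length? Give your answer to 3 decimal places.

2.596 bits/symbol

Probabilities are the counts divided by 178.
Repeatedly combine the two least-probable nodes; the expected code length is the sum of the merged weights.
merge 2/89 + 5/89 → 7/89
merge 7/89 + 8/89 → 15/89
merge 15/89 + 16/89 → 31/89
merge 17/89 + 35/178 → 69/178
merge 47/178 + 31/89 → 109/178
merge 69/178 + 109/178 → 1
L = 7/89 + 15/89 + 31/89 + 69/178 + 109/178 + 1 = 231/89 ≈ 2.596 bits/symbol.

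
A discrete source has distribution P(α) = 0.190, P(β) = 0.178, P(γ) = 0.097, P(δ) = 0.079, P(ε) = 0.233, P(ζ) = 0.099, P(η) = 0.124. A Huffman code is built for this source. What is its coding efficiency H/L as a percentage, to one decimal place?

Entropy H = −Σ p log₂ p ≈ 2.7077 bits.
Huffman merges: 79/1000+97/1000→22/125; 99/1000+31/250→223/1000; 22/125+89/500→177/500; 19/100+223/1000→413/1000; 233/1000+177/500→587/1000; 413/1000+587/1000→1. L = 2753/1000 ≈ 2.7530.
Efficiency = H/L = 2.7077/2.7530 = 98.4%.

98.4%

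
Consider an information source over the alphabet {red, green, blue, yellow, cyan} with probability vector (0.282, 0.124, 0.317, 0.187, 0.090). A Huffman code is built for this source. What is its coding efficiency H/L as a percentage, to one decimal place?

98.4%

Entropy H = −Σ p log₂ p ≈ 2.1788 bits.
Huffman merges: 9/100+31/250→107/500; 187/1000+107/500→401/1000; 141/500+317/1000→599/1000; 401/1000+599/1000→1. L = 1107/500 ≈ 2.2140.
Efficiency = H/L = 2.1788/2.2140 = 98.4%.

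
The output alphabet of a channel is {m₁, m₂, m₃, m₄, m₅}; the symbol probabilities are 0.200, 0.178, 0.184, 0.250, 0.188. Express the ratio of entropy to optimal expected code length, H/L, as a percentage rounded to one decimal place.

Entropy H = −Σ p log₂ p ≈ 2.3103 bits.
Huffman merges: 89/500+23/125→181/500; 47/250+1/5→97/250; 1/4+181/500→153/250; 97/250+153/250→1. L = 1181/500 ≈ 2.3620.
Efficiency = H/L = 2.3103/2.3620 = 97.8%.

97.8%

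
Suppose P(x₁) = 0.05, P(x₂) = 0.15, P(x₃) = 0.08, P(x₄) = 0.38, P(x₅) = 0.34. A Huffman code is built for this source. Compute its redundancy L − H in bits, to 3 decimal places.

0.052 bits

Entropy H = −Σ p log₂ p ≈ 1.9778 bits.
Huffman merges: 1/20+2/25→13/100; 13/100+3/20→7/25; 7/25+17/50→31/50; 19/50+31/50→1. L = 203/100 ≈ 2.0300.
L − H = 2.0300 − 1.9778 = 0.052 bits.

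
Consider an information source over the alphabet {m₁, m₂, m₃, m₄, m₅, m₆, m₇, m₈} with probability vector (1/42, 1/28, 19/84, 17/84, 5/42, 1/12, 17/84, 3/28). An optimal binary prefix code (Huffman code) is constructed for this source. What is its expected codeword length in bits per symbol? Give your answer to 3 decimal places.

Repeatedly combine the two least-probable nodes; the expected code length is the sum of the merged weights.
merge 1/42 + 1/28 → 5/84
merge 5/84 + 1/12 → 1/7
merge 3/28 + 5/42 → 19/84
merge 1/7 + 17/84 → 29/84
merge 17/84 + 19/84 → 3/7
merge 19/84 + 29/84 → 4/7
merge 3/7 + 4/7 → 1
L = 5/84 + 1/7 + 19/84 + 29/84 + 3/7 + 4/7 + 1 = 233/84 ≈ 2.774 bits/symbol.

2.774 bits/symbol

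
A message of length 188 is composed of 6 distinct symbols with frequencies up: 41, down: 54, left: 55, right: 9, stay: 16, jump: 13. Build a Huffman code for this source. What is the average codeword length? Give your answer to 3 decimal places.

2.319 bits/symbol

Probabilities are the counts divided by 188.
Repeatedly combine the two least-probable nodes; the expected code length is the sum of the merged weights.
merge 9/188 + 13/188 → 11/94
merge 4/47 + 11/94 → 19/94
merge 19/94 + 41/188 → 79/188
merge 27/94 + 55/188 → 109/188
merge 79/188 + 109/188 → 1
L = 11/94 + 19/94 + 79/188 + 109/188 + 1 = 109/47 ≈ 2.319 bits/symbol.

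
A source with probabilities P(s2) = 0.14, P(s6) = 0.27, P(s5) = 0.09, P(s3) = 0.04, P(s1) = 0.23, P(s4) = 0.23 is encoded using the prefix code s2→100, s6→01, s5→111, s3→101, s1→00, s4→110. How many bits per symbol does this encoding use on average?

2.5 bits/symbol

L̄ = Σ pᵢ·ℓᵢ = 0.14·3 + 0.27·2 + 0.09·3 + 0.04·3 + 0.23·2 + 0.23·3 = 2.5 bits/symbol.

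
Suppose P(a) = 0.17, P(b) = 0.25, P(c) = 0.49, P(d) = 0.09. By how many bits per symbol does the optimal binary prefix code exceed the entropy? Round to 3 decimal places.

Entropy H = −Σ p log₂ p ≈ 1.7515 bits.
Huffman merges: 9/100+17/100→13/50; 1/4+13/50→51/100; 49/100+51/100→1. L = 177/100 ≈ 1.7700.
L − H = 1.7700 − 1.7515 = 0.018 bits.

0.018 bits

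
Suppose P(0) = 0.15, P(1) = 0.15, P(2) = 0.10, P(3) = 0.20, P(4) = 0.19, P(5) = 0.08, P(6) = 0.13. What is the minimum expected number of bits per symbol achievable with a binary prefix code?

Repeatedly combine the two least-probable nodes; the expected code length is the sum of the merged weights.
merge 2/25 + 1/10 → 9/50
merge 13/100 + 3/20 → 7/25
merge 3/20 + 9/50 → 33/100
merge 19/100 + 1/5 → 39/100
merge 7/25 + 33/100 → 61/100
merge 39/100 + 61/100 → 1
L = 9/50 + 7/25 + 33/100 + 39/100 + 61/100 + 1 = 279/100 = 2.79 bits/symbol.

2.79 bits/symbol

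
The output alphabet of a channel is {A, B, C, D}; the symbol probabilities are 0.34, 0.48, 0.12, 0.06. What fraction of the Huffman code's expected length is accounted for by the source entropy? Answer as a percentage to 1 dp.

96.9%

Entropy H = −Σ p log₂ p ≈ 1.6480 bits.
Huffman merges: 3/50+3/25→9/50; 9/50+17/50→13/25; 12/25+13/25→1. L = 17/10 ≈ 1.7000.
Efficiency = H/L = 1.6480/1.7000 = 96.9%.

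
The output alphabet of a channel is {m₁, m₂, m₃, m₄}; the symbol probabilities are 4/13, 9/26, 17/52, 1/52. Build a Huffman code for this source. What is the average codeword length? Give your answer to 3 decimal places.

1.981 bits/symbol

Repeatedly combine the two least-probable nodes; the expected code length is the sum of the merged weights.
merge 1/52 + 4/13 → 17/52
merge 17/52 + 17/52 → 17/26
merge 9/26 + 17/26 → 1
L = 17/52 + 17/26 + 1 = 103/52 ≈ 1.981 bits/symbol.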